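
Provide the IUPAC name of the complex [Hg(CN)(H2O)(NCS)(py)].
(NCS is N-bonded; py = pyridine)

There is no counter-ion, so the complex is neutral overall.
Ligand charges: 1×aqua (neutral), 1×isothiocyanato (-1 each), 1×pyridine (neutral), 1×cyano (-1 each); total -2. So Hg + (-2) = 0, giving Hg = +2.
Ligands are named alphabetically: aqua before cyano before isothiocyanato before pyridine.

aquacyanoisothiocyanato(pyridine)mercury(II)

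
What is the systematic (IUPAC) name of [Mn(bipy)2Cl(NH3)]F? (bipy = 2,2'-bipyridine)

The 1 fluoride counter-ion carries a total charge of -1, so each complex ion is 1+.
Ligand charges: 1×chloro (-1 each), 1×ammine (neutral), 2×2,2'-bipyridine (neutral); total -1. So Mn + (-1) = 1+, giving Mn = +2.
Ligands are named alphabetically: ammine before bipyridine before chloro.

amminebis(2,2'-bipyridine)chloromanganese(II) fluoride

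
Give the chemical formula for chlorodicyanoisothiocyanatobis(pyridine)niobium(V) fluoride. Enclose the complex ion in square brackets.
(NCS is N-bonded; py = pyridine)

Ligands: 2 cyano (CN, -1), 1 isothiocyanato (NCS, -1), 1 chloro (Cl, -1), 2 pyridine (py, neutral). Ligand charge sum = -4.
Charge balance with fluoride (-1) requires 1 complex ion per 1 fluoride.

[NbCl(CN)2(NCS)(py)2]F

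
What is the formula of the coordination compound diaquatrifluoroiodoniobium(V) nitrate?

Ligands: 3 fluoro (F, -1), 1 iodo (I, -1), 2 aqua (H2O, neutral). Ligand charge sum = -4.
Charge balance with nitrate (-1) requires 1 complex ion per 1 nitrate.

[NbF3(H2O)2I]NO3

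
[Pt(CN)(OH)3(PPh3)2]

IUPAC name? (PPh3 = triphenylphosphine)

cyanotrihydroxobis(triphenylphosphine)platinum(IV)

There is no counter-ion, so the complex is neutral overall.
Ligand charges: 1×cyano (-1 each), 3×hydroxo (-1 each), 2×triphenylphosphine (neutral); total -4. So Pt + (-4) = 0, giving Pt = +4.
Ligands are named alphabetically: cyano before hydroxo before triphenylphosphine.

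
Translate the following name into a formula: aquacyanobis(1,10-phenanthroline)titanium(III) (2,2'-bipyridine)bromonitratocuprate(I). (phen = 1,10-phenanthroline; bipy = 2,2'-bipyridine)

[Ti(CN)(H2O)(phen)2][Cu(bipy)Br(NO3)]2

Cation [Ti…]: ligand charges -1, Ti(III) ⇒ ion charge 2+.
Anion [Cu…]: ligand charges -2, Cu(I) ⇒ ion charge 1−.
One 2+ cation requires 2 of the 1− anion.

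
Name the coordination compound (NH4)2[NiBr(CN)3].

ammonium bromotricyanonickelate(II)

The 2 ammonium counter-ions carry a total charge of +2, so each complex ion is 2−.
Ligand charges: 1×bromo (-1 each), 3×cyano (-1 each); total -4. So Ni + (-4) = 2−, giving Ni = +2.
Ligands are named alphabetically: bromo before cyano.
The complex ion is anionic, so nickel takes the -ate form nickelate(II).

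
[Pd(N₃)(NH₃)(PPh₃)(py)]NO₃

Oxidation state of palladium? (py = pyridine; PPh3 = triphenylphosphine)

+2

1 nitrate outside the brackets (-1 each) → the complex ion is 1+.
Ligand charges: 1×NH3 neutral; 1×py neutral; 1×N3 = -1; 1×PPh3 neutral; sum -1.
Pd + (-1) = 1+ ⇒ Pd is +2.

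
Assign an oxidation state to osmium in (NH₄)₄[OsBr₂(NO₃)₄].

+2

4 ammonium outside the brackets (+1 each) → the complex ion is 4−.
Ligand charges: 4×NO3 = -4; 2×Br = -2; sum -6.
Os + (-6) = 4− ⇒ Os is +2.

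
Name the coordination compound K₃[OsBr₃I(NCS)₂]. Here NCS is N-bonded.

potassium tribromoiododiisothiocyanatoosmate(III)

The 3 potassium counter-ions carry a total charge of +3, so each complex ion is 3−.
Ligand charges: 1×iodo (-1 each), 3×bromo (-1 each), 2×isothiocyanato (-1 each); total -6. So Os + (-6) = 3−, giving Os = +3.
Ligands are named alphabetically: bromo before iodo before isothiocyanato.
The complex ion is anionic, so osmium takes the -ate form osmate(III).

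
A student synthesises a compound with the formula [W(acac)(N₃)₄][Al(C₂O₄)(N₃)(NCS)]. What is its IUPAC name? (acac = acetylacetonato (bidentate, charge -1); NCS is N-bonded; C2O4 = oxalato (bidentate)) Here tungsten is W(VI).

(acetylacetonato)tetraazidotungsten(VI) azidoisothiocyanatooxalatoaluminate(III)

Both ions are complex: the cation is named first with the plain metal name, the anion second with the -ate form; each ion's ligands are alphabetised independently.
W is given as +6; the cation's ligand charges sum to -5, so the complex cation is 1+.
A 1:1 salt means the anion carries the equal and opposite charge, 1−.
Anion: ligand charges sum to -4; for the ion to be 1−, Al = +3.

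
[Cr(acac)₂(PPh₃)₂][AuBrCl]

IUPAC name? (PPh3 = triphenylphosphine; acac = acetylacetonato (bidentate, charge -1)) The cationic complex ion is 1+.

The complex cation is given as 1+; its ligand charges sum to -2, so Cr = +3.
A 1:1 salt means the anion carries the equal and opposite charge, 1−.
Anion: ligand charges sum to -2; for the ion to be 1−, Au = +1.

bis(acetylacetonato)bis(triphenylphosphine)chromium(III) bromochloroaurate(I)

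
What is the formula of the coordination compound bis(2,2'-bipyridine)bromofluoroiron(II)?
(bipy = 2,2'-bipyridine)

Ligands: 2 2,2'-bipyridine (bipy, neutral), 1 bromo (Br, -1), 1 fluoro (F, -1). Ligand charge sum = -2.
With Fe in oxidation state +2, the complex ion is [Fe...].

[Fe(bipy)2BrF]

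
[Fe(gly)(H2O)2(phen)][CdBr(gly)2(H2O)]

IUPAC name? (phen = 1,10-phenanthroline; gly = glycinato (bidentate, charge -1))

diaqua(glycinato)(1,10-phenanthroline)iron(II) aquabromobis(glycinato)cadmate(II)

Cadmium is always +2 in its complexes; the anion's ligand charges sum to -3, so the complex anion is 1−.
A 1:1 salt means the cation carries the equal and opposite charge, 1+.
Cation: ligand charges sum to -1; for the ion to be 1+, Fe = +2.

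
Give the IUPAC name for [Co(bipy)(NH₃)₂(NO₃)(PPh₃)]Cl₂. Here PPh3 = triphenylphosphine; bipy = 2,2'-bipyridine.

diammine(2,2'-bipyridine)nitrato(triphenylphosphine)cobalt(III) chloride

The 2 chloride counter-ions carry a total charge of -2, so each complex ion is 2+.
Ligand charges: 1×triphenylphosphine (neutral), 1×nitrato (-1 each), 1×2,2'-bipyridine (neutral), 2×ammine (neutral); total -1. So Co + (-1) = 2+, giving Co = +3.
Ligands are named alphabetically: ammine before bipyridine before nitrato before triphenylphosphine.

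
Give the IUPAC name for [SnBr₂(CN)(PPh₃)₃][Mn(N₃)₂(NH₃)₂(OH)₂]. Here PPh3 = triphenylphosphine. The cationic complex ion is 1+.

dibromocyanotris(triphenylphosphine)tin(IV) diamminediazidodihydroxomanganate(III)

The complex cation is given as 1+; its ligand charges sum to -3, so Sn = +4.
A 1:1 salt means the anion carries the equal and opposite charge, 1−.
Anion: ligand charges sum to -4; for the ion to be 1−, Mn = +3.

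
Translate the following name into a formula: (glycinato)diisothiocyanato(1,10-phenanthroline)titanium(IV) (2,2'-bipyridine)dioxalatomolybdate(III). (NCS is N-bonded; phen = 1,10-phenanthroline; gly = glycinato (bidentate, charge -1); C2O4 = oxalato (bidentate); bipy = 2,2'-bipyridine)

Cation [Ti…]: ligand charges -3, Ti(IV) ⇒ ion charge 1+.
Anion [Mo…]: ligand charges -4, Mo(III) ⇒ ion charge 1−.
One 1+ cation balances one 1− anion.

[Ti(gly)(NCS)2(phen)][Mo(bipy)(C2O4)2]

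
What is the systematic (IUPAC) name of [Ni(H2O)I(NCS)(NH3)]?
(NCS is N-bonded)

There is no counter-ion, so the complex is neutral overall.
Ligand charges: 1×iodo (-1 each), 1×ammine (neutral), 1×isothiocyanato (-1 each), 1×aqua (neutral); total -2. So Ni + (-2) = 0, giving Ni = +2.
Ligands are named alphabetically: ammine before aqua before iodo before isothiocyanato.

ammineaquaiodoisothiocyanatonickel(II)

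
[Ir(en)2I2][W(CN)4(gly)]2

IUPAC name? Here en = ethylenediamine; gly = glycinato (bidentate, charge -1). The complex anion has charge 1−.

bis(ethylenediamine)diiodoiridium(IV) tetracyano(glycinato)tungstate(IV)

Both ions are complex: the cation is named first with the plain metal name, the anion second with the -ate form; each ion's ligands are alphabetised independently.
The complex anion is given as 1−; its ligand charges sum to -5, so W = +4.
With 2 anions per cation, the cation must be 2×1 = 2+.
Cation: ligand charges sum to -2; for the ion to be 2+, Ir = +4.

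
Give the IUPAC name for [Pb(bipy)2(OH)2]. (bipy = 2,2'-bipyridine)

There is no counter-ion, so the complex is neutral overall.
Ligand charges: 2×hydroxo (-1 each), 2×2,2'-bipyridine (neutral); total -2. So Pb + (-2) = 0, giving Pb = +2.
Ligands are named alphabetically: bipyridine before hydroxo.

bis(2,2'-bipyridine)dihydroxolead(II)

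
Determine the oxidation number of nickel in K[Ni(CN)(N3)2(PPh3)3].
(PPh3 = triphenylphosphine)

1 potassium outside the brackets (+1 each) → the complex ion is 1−.
Ligand charges: 3×PPh3 neutral; 2×N3 = -2; 1×CN = -1; sum -3.
Ni + (-3) = 1− ⇒ Ni is +2.

+2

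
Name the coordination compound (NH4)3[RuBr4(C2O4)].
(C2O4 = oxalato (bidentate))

The 3 ammonium counter-ions carry a total charge of +3, so each complex ion is 3−.
Ligand charges: 4×bromo (-1 each), 1×oxalato (-2 each); total -6. So Ru + (-6) = 3−, giving Ru = +3.
The complex ion is anionic, so ruthenium takes the -ate form ruthenate(III).

ammonium tetrabromooxalatoruthenate(III)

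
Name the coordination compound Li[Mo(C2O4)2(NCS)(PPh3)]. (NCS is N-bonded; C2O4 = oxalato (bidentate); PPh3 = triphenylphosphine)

The 1 lithium counter-ion carries a total charge of +1, so each complex ion is 1−.
Ligand charges: 1×isothiocyanato (-1 each), 2×oxalato (-2 each), 1×triphenylphosphine (neutral); total -5. So Mo + (-5) = 1−, giving Mo = +4.
The complex ion is anionic, so molybdenum takes the -ate form molybdate(IV).

lithium isothiocyanatodioxalato(triphenylphosphine)molybdate(IV)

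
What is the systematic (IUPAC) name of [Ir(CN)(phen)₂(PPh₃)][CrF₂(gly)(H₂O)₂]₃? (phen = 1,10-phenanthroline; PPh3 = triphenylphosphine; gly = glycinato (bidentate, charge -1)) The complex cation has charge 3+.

cyanobis(1,10-phenanthroline)(triphenylphosphine)iridium(IV) diaquadifluoro(glycinato)chromate(II)

Both ions are complex: the cation is named first with the plain metal name, the anion second with the -ate form; each ion's ligands are alphabetised independently.
The complex cation is given as 3+; its ligand charges sum to -1, so Ir = +4.
With 3 anions per cation, each anion must be 3/3 = 1−.
Anion: ligand charges sum to -3; for the ion to be 1−, Cr = +2.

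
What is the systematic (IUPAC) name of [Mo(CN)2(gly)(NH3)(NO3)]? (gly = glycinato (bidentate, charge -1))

There is no counter-ion, so the complex is neutral overall.
Ligand charges: 2×cyano (-1 each), 1×ammine (neutral), 1×nitrato (-1 each), 1×glycinato (-1 each); total -4. So Mo + (-4) = 0, giving Mo = +4.
Ligands are named alphabetically: ammine before cyano before glycinato before nitrato.

amminedicyano(glycinato)nitratomolybdenum(IV)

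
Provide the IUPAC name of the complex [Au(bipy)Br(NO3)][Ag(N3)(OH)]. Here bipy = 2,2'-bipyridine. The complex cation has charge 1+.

Both ions are complex: the cation is named first with the plain metal name, the anion second with the -ate form; each ion's ligands are alphabetised independently.
The complex cation is given as 1+; its ligand charges sum to -2, so Au = +3.
A 1:1 salt means the anion carries the equal and opposite charge, 1−.
Anion: ligand charges sum to -2; for the ion to be 1−, Ag = +1.

(2,2'-bipyridine)bromonitratogold(III) azidohydroxoargentate(I)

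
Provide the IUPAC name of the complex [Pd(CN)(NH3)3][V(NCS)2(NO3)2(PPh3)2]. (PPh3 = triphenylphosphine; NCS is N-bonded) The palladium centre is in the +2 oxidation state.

triamminecyanopalladium(II) diisothiocyanatodinitratobis(triphenylphosphine)vanadate(III)

Pd is given as +2; the cation's ligand charges sum to -1, so the complex cation is 1+.
A 1:1 salt means the anion carries the equal and opposite charge, 1−.
Anion: ligand charges sum to -4; for the ion to be 1−, V = +3.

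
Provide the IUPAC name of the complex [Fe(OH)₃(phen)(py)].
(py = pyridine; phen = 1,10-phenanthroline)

trihydroxo(1,10-phenanthroline)(pyridine)iron(III)

There is no counter-ion, so the complex is neutral overall.
Ligand charges: 3×hydroxo (-1 each), 1×pyridine (neutral), 1×1,10-phenanthroline (neutral); total -3. So Fe + (-3) = 0, giving Fe = +3.
Ligands are named alphabetically: hydroxo before phenanthroline before pyridine.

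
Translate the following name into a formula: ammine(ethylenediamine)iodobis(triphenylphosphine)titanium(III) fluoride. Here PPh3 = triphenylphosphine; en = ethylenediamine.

Ligands: 2 triphenylphosphine (PPh3, neutral), 1 ethylenediamine (en, neutral), 1 ammine (NH3, neutral), 1 iodo (I, -1). Ligand charge sum = -1.
With Ti in oxidation state +3, the complex ion is [Ti...]^2+.
Charge balance with fluoride (-1) requires 1 complex ion per 2 fluoride.

[Ti(en)I(NH3)(PPh3)2]F2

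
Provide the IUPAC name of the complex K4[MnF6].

The 4 potassium counter-ions carry a total charge of +4, so each complex ion is 4−.
Ligand charges: 6×fluoro (-1 each); total -6. So Mn + (-6) = 4−, giving Mn = +2.
The complex ion is anionic, so manganese takes the -ate form manganate(II).

potassium hexafluoromanganate(II)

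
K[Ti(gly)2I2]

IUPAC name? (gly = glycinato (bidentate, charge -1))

The 1 potassium counter-ion carries a total charge of +1, so each complex ion is 1−.
Ligand charges: 2×glycinato (-1 each), 2×iodo (-1 each); total -4. So Ti + (-4) = 1−, giving Ti = +3.
Ligands are named alphabetically: glycinato before iodo.
The complex ion is anionic, so titanium takes the -ate form titanate(III).

potassium bis(glycinato)diiodotitanate(III)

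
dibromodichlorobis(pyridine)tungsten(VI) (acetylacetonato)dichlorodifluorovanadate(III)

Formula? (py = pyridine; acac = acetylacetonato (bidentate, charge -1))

[WBr2Cl2(py)2][V(acac)Cl2F2]

Cation [W…]: ligand charges -4, W(VI) ⇒ ion charge 2+.
Anion [V…]: ligand charges -5, V(III) ⇒ ion charge 2−.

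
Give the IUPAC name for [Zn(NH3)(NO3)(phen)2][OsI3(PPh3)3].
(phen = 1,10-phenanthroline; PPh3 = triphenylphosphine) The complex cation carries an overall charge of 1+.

Both ions are complex: the cation is named first with the plain metal name, the anion second with the -ate form; each ion's ligands are alphabetised independently.
The complex cation is given as 1+; its ligand charges sum to -1, so Zn = +2.
A 1:1 salt means the anion carries the equal and opposite charge, 1−.
Anion: ligand charges sum to -3; for the ion to be 1−, Os = +2.

amminenitratobis(1,10-phenanthroline)zinc(II) triiodotris(triphenylphosphine)osmate(II)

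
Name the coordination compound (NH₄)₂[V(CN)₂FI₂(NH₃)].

The 2 ammonium counter-ions carry a total charge of +2, so each complex ion is 2−.
Ligand charges: 2×cyano (-1 each), 2×iodo (-1 each), 1×ammine (neutral), 1×fluoro (-1 each); total -5. So V + (-5) = 2−, giving V = +3.
Ligands are named alphabetically: ammine before cyano before fluoro before iodo.
The complex ion is anionic, so vanadium takes the -ate form vanadate(III).

ammonium amminedicyanofluorodiiodovanadate(III)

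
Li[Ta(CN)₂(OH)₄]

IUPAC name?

The 1 lithium counter-ion carries a total charge of +1, so each complex ion is 1−.
Ligand charges: 2×cyano (-1 each), 4×hydroxo (-1 each); total -6. So Ta + (-6) = 1−, giving Ta = +5.
The complex ion is anionic, so tantalum takes the -ate form tantalate(V).

lithium dicyanotetrahydroxotantalate(V)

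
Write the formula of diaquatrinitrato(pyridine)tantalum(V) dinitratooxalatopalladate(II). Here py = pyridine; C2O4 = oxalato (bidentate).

[Ta(H2O)2(NO3)3(py)][Pd(C2O4)(NO3)2]

Cation [Ta…]: ligand charges -3, Ta(V) ⇒ ion charge 2+.
Anion [Pd…]: ligand charges -4, Pd(II) ⇒ ion charge 2−.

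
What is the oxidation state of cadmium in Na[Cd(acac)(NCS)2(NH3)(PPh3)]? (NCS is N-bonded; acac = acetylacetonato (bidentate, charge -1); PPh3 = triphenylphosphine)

+2

1 sodium outside the brackets (+1 each) → the complex ion is 1−.
Ligand charges: 2×NCS = -2; 1×acac = -1; 1×PPh3 neutral; 1×NH3 neutral; sum -3.
Cd + (-3) = 1− ⇒ Cd is +2.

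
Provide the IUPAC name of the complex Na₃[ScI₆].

The 3 sodium counter-ions carry a total charge of +3, so each complex ion is 3−.
Ligand charges: 6×iodo (-1 each); total -6. So Sc + (-6) = 3−, giving Sc = +3.
The complex ion is anionic, so scandium takes the -ate form scandate(III).

sodium hexaiodoscandate(III)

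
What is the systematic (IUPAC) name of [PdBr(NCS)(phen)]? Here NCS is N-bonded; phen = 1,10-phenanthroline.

There is no counter-ion, so the complex is neutral overall.
Ligand charges: 1×isothiocyanato (-1 each), 1×1,10-phenanthroline (neutral), 1×bromo (-1 each); total -2. So Pd + (-2) = 0, giving Pd = +2.
Ligands are named alphabetically: bromo before isothiocyanato before phenanthroline.

bromoisothiocyanato(1,10-phenanthroline)palladium(II)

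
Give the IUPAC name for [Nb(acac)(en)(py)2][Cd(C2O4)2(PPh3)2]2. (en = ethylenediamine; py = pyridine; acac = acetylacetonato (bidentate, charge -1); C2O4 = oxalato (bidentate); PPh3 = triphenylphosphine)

Both ions are complex: the cation is named first with the plain metal name, the anion second with the -ate form; each ion's ligands are alphabetised independently.
Cadmium is always +2 in its complexes; the anion's ligand charges sum to -4, so the complex anion is 2−.
With 2 anions per cation, the cation must be 2×2 = 4+.
Cation: ligand charges sum to -1; for the ion to be 4+, Nb = +5.

(acetylacetonato)(ethylenediamine)bis(pyridine)niobium(V) dioxalatobis(triphenylphosphine)cadmate(II)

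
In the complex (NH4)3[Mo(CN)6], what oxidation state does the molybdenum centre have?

3 ammonium outside the brackets (+1 each) → the complex ion is 3−.
Ligand charges: 6×CN = -6; sum -6.
Mo + (-6) = 3− ⇒ Mo is +3.

+3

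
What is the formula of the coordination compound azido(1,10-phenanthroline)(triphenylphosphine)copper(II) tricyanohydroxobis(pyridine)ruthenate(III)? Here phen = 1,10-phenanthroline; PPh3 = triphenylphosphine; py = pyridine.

Cation [Cu…]: ligand charges -1, Cu(II) ⇒ ion charge 1+.
Anion [Ru…]: ligand charges -4, Ru(III) ⇒ ion charge 1−.
One 1+ cation balances one 1− anion.

[Cu(N3)(phen)(PPh3)][Ru(CN)3(OH)(py)2]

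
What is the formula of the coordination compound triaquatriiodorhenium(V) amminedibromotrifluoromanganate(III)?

[Re(H2O)3I3][MnBr2F3(NH3)]

Cation [Re…]: ligand charges -3, Re(V) ⇒ ion charge 2+.
Anion [Mn…]: ligand charges -5, Mn(III) ⇒ ion charge 2−.
One 2+ cation balances one 2− anion.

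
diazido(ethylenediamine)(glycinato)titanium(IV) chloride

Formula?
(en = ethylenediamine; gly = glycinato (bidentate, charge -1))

[Ti(en)(gly)(N3)2]Cl

Ligands: 1 ethylenediamine (en, neutral), 2 azido (N3, -1), 1 glycinato (gly, -1). Ligand charge sum = -3.
With Ti in oxidation state +4, the complex ion is [Ti...]^1+.
Charge balance with chloride (-1) requires 1 complex ion per 1 chloride.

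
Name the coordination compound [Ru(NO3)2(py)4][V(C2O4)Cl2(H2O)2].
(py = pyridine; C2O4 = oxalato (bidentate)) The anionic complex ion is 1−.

dinitratotetrakis(pyridine)ruthenium(III) diaquadichlorooxalatovanadate(III)

The complex anion is given as 1−; its ligand charges sum to -4, so V = +3.
A 1:1 salt means the cation carries the equal and opposite charge, 1+.
Cation: ligand charges sum to -2; for the ion to be 1+, Ru = +3.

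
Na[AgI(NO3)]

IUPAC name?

The 1 sodium counter-ion carries a total charge of +1, so each complex ion is 1−.
Ligand charges: 1×nitrato (-1 each), 1×iodo (-1 each); total -2. So Ag + (-2) = 1−, giving Ag = +1.
Ligands are named alphabetically: iodo before nitrato.
The complex ion is anionic, so silver takes the -ate form argentate(I).

sodium iodonitratoargentate(I)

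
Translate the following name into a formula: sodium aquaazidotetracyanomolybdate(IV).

Ligands: 4 cyano (CN, -1), 1 azido (N3, -1), 1 aqua (H2O, neutral). Ligand charge sum = -5.
With Mo in oxidation state +4, the complex ion is [Mo...]^1−.
Charge balance with sodium (+1) requires 1 complex ion per 1 sodium.

Na[Mo(CN)4(H2O)(N3)]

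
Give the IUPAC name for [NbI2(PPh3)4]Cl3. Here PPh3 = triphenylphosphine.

diiodotetrakis(triphenylphosphine)niobium(V) chloride

The 3 chloride counter-ions carry a total charge of -3, so each complex ion is 3+.
Ligand charges: 2×iodo (-1 each), 4×triphenylphosphine (neutral); total -2. So Nb + (-2) = 3+, giving Nb = +5.
Ligands are named alphabetically: iodo before triphenylphosphine.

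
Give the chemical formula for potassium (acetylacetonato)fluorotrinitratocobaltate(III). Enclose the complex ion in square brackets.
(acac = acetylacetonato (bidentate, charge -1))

Ligands: 1 fluoro (F, -1), 3 nitrato (NO3, -1), 1 acetylacetonato (acac, -1). Ligand charge sum = -5.
With Co in oxidation state +3, the complex ion is [Co...]^2−.
Charge balance with potassium (+1) requires 1 complex ion per 2 potassium.

K2[Co(acac)F(NO3)3]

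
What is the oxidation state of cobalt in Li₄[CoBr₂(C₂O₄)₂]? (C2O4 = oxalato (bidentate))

4 lithium outside the brackets (+1 each) → the complex ion is 4−.
Ligand charges: 2×Br = -2; 2×C2O4 = -4; sum -6.
Co + (-6) = 4− ⇒ Co is +2.

+2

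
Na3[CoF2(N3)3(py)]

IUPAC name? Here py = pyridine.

The 3 sodium counter-ions carry a total charge of +3, so each complex ion is 3−.
Ligand charges: 1×pyridine (neutral), 2×fluoro (-1 each), 3×azido (-1 each); total -5. So Co + (-5) = 3−, giving Co = +2.
The complex ion is anionic, so cobalt takes the -ate form cobaltate(II).

sodium triazidodifluoro(pyridine)cobaltate(II)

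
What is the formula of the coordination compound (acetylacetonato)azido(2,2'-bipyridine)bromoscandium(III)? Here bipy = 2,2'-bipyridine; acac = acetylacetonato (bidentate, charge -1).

[Sc(acac)(bipy)Br(N3)]

Ligands: 1 bromo (Br, -1), 1 azido (N3, -1), 1 2,2'-bipyridine (bipy, neutral), 1 acetylacetonato (acac, -1). Ligand charge sum = -3.
With Sc in oxidation state +3, the complex ion is [Sc...].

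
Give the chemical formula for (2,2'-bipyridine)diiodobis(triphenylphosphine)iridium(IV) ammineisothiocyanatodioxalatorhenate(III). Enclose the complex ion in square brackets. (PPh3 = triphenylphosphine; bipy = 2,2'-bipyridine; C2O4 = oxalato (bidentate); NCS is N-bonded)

Cation [Ir…]: ligand charges -2, Ir(IV) ⇒ ion charge 2+.
Anion [Re…]: ligand charges -5, Re(III) ⇒ ion charge 2−.
One 2+ cation balances one 2− anion.

[Ir(bipy)I2(PPh3)2][Re(C2O4)2(NCS)(NH3)]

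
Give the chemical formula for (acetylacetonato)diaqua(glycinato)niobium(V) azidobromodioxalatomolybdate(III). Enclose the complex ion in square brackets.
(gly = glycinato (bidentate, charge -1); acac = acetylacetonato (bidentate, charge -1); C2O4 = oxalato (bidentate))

Cation [Nb…]: ligand charges -2, Nb(V) ⇒ ion charge 3+.
Anion [Mo…]: ligand charges -6, Mo(III) ⇒ ion charge 3−.

[Nb(acac)(gly)(H2O)2][MoBr(C2O4)2(N3)]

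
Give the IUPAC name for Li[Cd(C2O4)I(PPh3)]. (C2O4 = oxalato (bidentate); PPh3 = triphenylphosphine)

The 1 lithium counter-ion carries a total charge of +1, so each complex ion is 1−.
Ligand charges: 1×oxalato (-2 each), 1×iodo (-1 each), 1×triphenylphosphine (neutral); total -3. So Cd + (-3) = 1−, giving Cd = +2.
The complex ion is anionic, so cadmium takes the -ate form cadmate(II).

lithium iodooxalato(triphenylphosphine)cadmate(II)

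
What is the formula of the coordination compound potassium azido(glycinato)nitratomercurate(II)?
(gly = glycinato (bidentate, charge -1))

K[Hg(gly)(N3)(NO3)]

Ligands: 1 glycinato (gly, -1), 1 nitrato (NO3, -1), 1 azido (N3, -1). Ligand charge sum = -3.
With Hg in oxidation state +2, the complex ion is [Hg...]^1−.
Charge balance with potassium (+1) requires 1 complex ion per 1 potassium.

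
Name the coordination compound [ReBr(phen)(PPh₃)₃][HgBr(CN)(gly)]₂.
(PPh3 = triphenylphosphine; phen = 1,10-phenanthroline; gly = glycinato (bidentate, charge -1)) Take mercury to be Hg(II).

bromo(1,10-phenanthroline)tris(triphenylphosphine)rhenium(III) bromocyano(glycinato)mercurate(II)

Hg is given as +2; the anion's ligand charges sum to -3, so the complex anion is 1−.
With 2 anions per cation, the cation must be 2×1 = 2+.
Cation: ligand charges sum to -1; for the ion to be 2+, Re = +3.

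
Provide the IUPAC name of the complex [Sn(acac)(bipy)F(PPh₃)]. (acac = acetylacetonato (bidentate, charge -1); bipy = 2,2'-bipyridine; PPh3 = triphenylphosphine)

(acetylacetonato)(2,2'-bipyridine)fluoro(triphenylphosphine)tin(II)

There is no counter-ion, so the complex is neutral overall.
Ligand charges: 1×fluoro (-1 each), 1×acetylacetonato (-1 each), 1×2,2'-bipyridine (neutral), 1×triphenylphosphine (neutral); total -2. So Sn + (-2) = 0, giving Sn = +2.
Ligands are named alphabetically: acetylacetonato before bipyridine before fluoro before triphenylphosphine.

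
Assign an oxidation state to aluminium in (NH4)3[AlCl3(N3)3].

3 ammonium outside the brackets (+1 each) → the complex ion is 3−.
Ligand charges: 3×N3 = -3; 3×Cl = -3; sum -6.
Al + (-6) = 3− ⇒ Al is +3.

+3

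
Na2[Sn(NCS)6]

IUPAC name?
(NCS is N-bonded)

sodium hexaisothiocyanatostannate(IV)

The 2 sodium counter-ions carry a total charge of +2, so each complex ion is 2−.
Ligand charges: 6×isothiocyanato (-1 each); total -6. So Sn + (-6) = 2−, giving Sn = +4.
The complex ion is anionic, so tin takes the -ate form stannate(IV).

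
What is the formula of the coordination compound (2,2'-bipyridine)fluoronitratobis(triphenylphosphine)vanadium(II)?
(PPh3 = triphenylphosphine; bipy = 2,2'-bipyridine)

[V(bipy)F(NO3)(PPh3)2]

Ligands: 2 triphenylphosphine (PPh3, neutral), 1 fluoro (F, -1), 1 nitrato (NO3, -1), 1 2,2'-bipyridine (bipy, neutral). Ligand charge sum = -2.
With V in oxidation state +2, the complex ion is [V...].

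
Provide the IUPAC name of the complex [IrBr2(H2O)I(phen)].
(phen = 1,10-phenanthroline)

aquadibromoiodo(1,10-phenanthroline)iridium(III)

There is no counter-ion, so the complex is neutral overall.
Ligand charges: 1×iodo (-1 each), 1×1,10-phenanthroline (neutral), 2×bromo (-1 each), 1×aqua (neutral); total -3. So Ir + (-3) = 0, giving Ir = +3.
Ligands are named alphabetically: aqua before bromo before iodo before phenanthroline.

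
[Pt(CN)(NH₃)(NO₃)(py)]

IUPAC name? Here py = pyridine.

There is no counter-ion, so the complex is neutral overall.
Ligand charges: 1×cyano (-1 each), 1×pyridine (neutral), 1×nitrato (-1 each), 1×ammine (neutral); total -2. So Pt + (-2) = 0, giving Pt = +2.
Ligands are named alphabetically: ammine before cyano before nitrato before pyridine.

amminecyanonitrato(pyridine)platinum(II)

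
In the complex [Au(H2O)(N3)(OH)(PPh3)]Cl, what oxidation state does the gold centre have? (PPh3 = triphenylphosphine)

1 chloride outside the brackets (-1 each) → the complex ion is 1+.
Ligand charges: 1×PPh3 neutral; 1×OH = -1; 1×N3 = -1; 1×H2O neutral; sum -2.
Au + (-2) = 1+ ⇒ Au is +3.

+3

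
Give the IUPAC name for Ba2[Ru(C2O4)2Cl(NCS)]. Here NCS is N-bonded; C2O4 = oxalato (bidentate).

The 2 barium counter-ions carry a total charge of +4, so each complex ion is 4−.
Ligand charges: 1×isothiocyanato (-1 each), 2×oxalato (-2 each), 1×chloro (-1 each); total -6. So Ru + (-6) = 4−, giving Ru = +2.
Ligands are named alphabetically: chloro before isothiocyanato before oxalato.
The complex ion is anionic, so ruthenium takes the -ate form ruthenate(II).

barium chloroisothiocyanatodioxalatoruthenate(II)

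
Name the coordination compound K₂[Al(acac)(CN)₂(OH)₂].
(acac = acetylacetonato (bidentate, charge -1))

potassium (acetylacetonato)dicyanodihydroxoaluminate(III)

The 2 potassium counter-ions carry a total charge of +2, so each complex ion is 2−.
Ligand charges: 2×hydroxo (-1 each), 1×acetylacetonato (-1 each), 2×cyano (-1 each); total -5. So Al + (-5) = 2−, giving Al = +3.
Ligands are named alphabetically: acetylacetonato before cyano before hydroxo.
The complex ion is anionic, so aluminium takes the -ate form aluminate(III).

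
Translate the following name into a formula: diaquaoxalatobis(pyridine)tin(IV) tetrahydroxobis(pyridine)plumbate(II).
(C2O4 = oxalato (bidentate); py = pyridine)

Cation [Sn…]: ligand charges -2, Sn(IV) ⇒ ion charge 2+.
Anion [Pb…]: ligand charges -4, Pb(II) ⇒ ion charge 2−.
One 2+ cation balances one 2− anion.

[Sn(C2O4)(H2O)2(py)2][Pb(OH)4(py)2]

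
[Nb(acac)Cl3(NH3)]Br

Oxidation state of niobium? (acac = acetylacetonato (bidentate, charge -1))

1 bromide outside the brackets (-1 each) → the complex ion is 1+.
Ligand charges: 1×acac = -1; 3×Cl = -3; 1×NH3 neutral; sum -4.
Nb + (-4) = 1+ ⇒ Nb is +5.

+5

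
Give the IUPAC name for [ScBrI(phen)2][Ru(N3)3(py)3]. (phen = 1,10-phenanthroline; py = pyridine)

Scandium is always +3 in its complexes; the cation's ligand charges sum to -2, so the complex cation is 1+.
A 1:1 salt means the anion carries the equal and opposite charge, 1−.
Anion: ligand charges sum to -3; for the ion to be 1−, Ru = +2.

bromoiodobis(1,10-phenanthroline)scandium(III) triazidotris(pyridine)ruthenate(II)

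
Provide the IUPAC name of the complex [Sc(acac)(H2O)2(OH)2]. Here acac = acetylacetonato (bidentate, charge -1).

There is no counter-ion, so the complex is neutral overall.
Ligand charges: 2×hydroxo (-1 each), 1×acetylacetonato (-1 each), 2×aqua (neutral); total -3. So Sc + (-3) = 0, giving Sc = +3.
Ligands are named alphabetically: acetylacetonato before aqua before hydroxo.

(acetylacetonato)diaquadihydroxoscandium(III)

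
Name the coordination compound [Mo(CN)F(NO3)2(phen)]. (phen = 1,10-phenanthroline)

There is no counter-ion, so the complex is neutral overall.
Ligand charges: 2×nitrato (-1 each), 1×cyano (-1 each), 1×fluoro (-1 each), 1×1,10-phenanthroline (neutral); total -4. So Mo + (-4) = 0, giving Mo = +4.
Ligands are named alphabetically: cyano before fluoro before nitrato before phenanthroline.

cyanofluorodinitrato(1,10-phenanthroline)molybdenum(IV)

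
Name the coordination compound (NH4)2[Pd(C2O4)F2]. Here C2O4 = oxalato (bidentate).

ammonium difluorooxalatopalladate(II)

The 2 ammonium counter-ions carry a total charge of +2, so each complex ion is 2−.
Ligand charges: 1×oxalato (-2 each), 2×fluoro (-1 each); total -4. So Pd + (-4) = 2−, giving Pd = +2.
Ligands are named alphabetically: fluoro before oxalato.
The complex ion is anionic, so palladium takes the -ate form palladate(II).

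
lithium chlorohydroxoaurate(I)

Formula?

Li[AuCl(OH)]

Ligands: 1 chloro (Cl, -1), 1 hydroxo (OH, -1). Ligand charge sum = -2.
With Au in oxidation state +1, the complex ion is [Au...]^1−.
Charge balance with lithium (+1) requires 1 complex ion per 1 lithium.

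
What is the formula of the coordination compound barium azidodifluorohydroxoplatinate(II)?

Ligands: 1 azido (N3, -1), 2 fluoro (F, -1), 1 hydroxo (OH, -1). Ligand charge sum = -4.
Charge balance with barium (+2) requires 1 complex ion per 1 barium.

Ba[PtF2(N3)(OH)]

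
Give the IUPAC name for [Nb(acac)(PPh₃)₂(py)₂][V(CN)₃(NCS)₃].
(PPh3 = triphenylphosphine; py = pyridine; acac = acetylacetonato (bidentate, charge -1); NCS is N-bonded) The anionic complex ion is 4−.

(acetylacetonato)bis(pyridine)bis(triphenylphosphine)niobium(V) tricyanotriisothiocyanatovanadate(II)

Both ions are complex: the cation is named first with the plain metal name, the anion second with the -ate form; each ion's ligands are alphabetised independently.
The complex anion is given as 4−; its ligand charges sum to -6, so V = +2.
A 1:1 salt means the cation carries the equal and opposite charge, 4+.
Cation: ligand charges sum to -1; for the ion to be 4+, Nb = +5.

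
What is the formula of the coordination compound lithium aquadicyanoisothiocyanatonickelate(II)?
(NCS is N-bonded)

Li[Ni(CN)2(H2O)(NCS)]

Ligands: 2 cyano (CN, -1), 1 isothiocyanato (NCS, -1), 1 aqua (H2O, neutral). Ligand charge sum = -3.
With Ni in oxidation state +2, the complex ion is [Ni...]^1−.
Charge balance with lithium (+1) requires 1 complex ion per 1 lithium.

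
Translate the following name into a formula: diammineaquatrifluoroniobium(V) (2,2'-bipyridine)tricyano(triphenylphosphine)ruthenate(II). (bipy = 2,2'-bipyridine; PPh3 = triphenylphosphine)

Cation [Nb…]: ligand charges -3, Nb(V) ⇒ ion charge 2+.
Anion [Ru…]: ligand charges -3, Ru(II) ⇒ ion charge 1−.
One 2+ cation requires 2 of the 1− anion.

[NbF3(H2O)(NH3)2][Ru(bipy)(CN)3(PPh3)]2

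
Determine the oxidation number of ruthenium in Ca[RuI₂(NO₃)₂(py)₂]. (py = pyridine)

1 calcium outside the brackets (+2 each) → the complex ion is 2−.
Ligand charges: 2×NO3 = -2; 2×I = -2; 2×py neutral; sum -4.
Ru + (-4) = 2− ⇒ Ru is +2.

+2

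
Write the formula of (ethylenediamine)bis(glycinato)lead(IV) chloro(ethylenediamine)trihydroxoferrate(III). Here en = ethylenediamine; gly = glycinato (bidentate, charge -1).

Cation [Pb…]: ligand charges -2, Pb(IV) ⇒ ion charge 2+.
Anion [Fe…]: ligand charges -4, Fe(III) ⇒ ion charge 1−.

[Pb(en)(gly)2][FeCl(en)(OH)3]2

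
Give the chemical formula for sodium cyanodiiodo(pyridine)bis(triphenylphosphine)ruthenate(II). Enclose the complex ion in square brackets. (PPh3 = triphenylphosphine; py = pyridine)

Ligands: 2 triphenylphosphine (PPh3, neutral), 1 pyridine (py, neutral), 2 iodo (I, -1), 1 cyano (CN, -1). Ligand charge sum = -3.
Charge balance with sodium (+1) requires 1 complex ion per 1 sodium.

Na[Ru(CN)I2(PPh3)2(py)]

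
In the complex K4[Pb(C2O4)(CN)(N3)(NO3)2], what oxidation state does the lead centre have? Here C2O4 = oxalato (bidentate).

4 potassium outside the brackets (+1 each) → the complex ion is 4−.
Ligand charges: 1×N3 = -1; 1×CN = -1; 2×NO3 = -2; 1×C2O4 = -2; sum -6.
Pb + (-6) = 4− ⇒ Pb is +2.

+2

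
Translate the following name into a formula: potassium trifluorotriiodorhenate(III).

Ligands: 3 iodo (I, -1), 3 fluoro (F, -1). Ligand charge sum = -6.
With Re in oxidation state +3, the complex ion is [Re...]^3−.
Charge balance with potassium (+1) requires 1 complex ion per 3 potassium.

K3[ReF3I3]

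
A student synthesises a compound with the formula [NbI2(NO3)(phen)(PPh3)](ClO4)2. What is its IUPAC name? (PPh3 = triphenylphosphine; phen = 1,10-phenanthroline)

diiodonitrato(1,10-phenanthroline)(triphenylphosphine)niobium(V) perchlorate

The 2 perchlorate counter-ions carry a total charge of -2, so each complex ion is 2+.
Ligand charges: 1×triphenylphosphine (neutral), 1×nitrato (-1 each), 2×iodo (-1 each), 1×1,10-phenanthroline (neutral); total -3. So Nb + (-3) = 2+, giving Nb = +5.
Ligands are named alphabetically: iodo before nitrato before phenanthroline before triphenylphosphine.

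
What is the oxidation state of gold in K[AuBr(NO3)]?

+1

1 potassium outside the brackets (+1 each) → the complex ion is 1−.
Ligand charges: 1×NO3 = -1; 1×Br = -1; sum -2.
Au + (-2) = 1− ⇒ Au is +1.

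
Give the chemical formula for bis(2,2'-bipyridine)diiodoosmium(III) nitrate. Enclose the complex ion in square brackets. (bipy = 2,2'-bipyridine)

Ligands: 2 2,2'-bipyridine (bipy, neutral), 2 iodo (I, -1). Ligand charge sum = -2.
With Os in oxidation state +3, the complex ion is [Os...]^1+.
Charge balance with nitrate (-1) requires 1 complex ion per 1 nitrate.

[Os(bipy)2I2]NO3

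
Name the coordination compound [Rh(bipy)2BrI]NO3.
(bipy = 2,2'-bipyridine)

The 1 nitrate counter-ion carries a total charge of -1, so each complex ion is 1+.
Ligand charges: 1×iodo (-1 each), 1×bromo (-1 each), 2×2,2'-bipyridine (neutral); total -2. So Rh + (-2) = 1+, giving Rh = +3.
Ligands are named alphabetically: bipyridine before bromo before iodo.

bis(2,2'-bipyridine)bromoiodorhodium(III) nitrate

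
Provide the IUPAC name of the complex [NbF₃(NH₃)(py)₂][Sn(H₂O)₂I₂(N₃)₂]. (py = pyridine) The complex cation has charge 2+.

Both ions are complex: the cation is named first with the plain metal name, the anion second with the -ate form; each ion's ligands are alphabetised independently.
The complex cation is given as 2+; its ligand charges sum to -3, so Nb = +5.
A 1:1 salt means the anion carries the equal and opposite charge, 2−.
Anion: ligand charges sum to -4; for the ion to be 2−, Sn = +2.

amminetrifluorobis(pyridine)niobium(V) diaquadiazidodiiodostannate(II)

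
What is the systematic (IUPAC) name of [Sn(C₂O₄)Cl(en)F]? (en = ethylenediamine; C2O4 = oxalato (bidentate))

There is no counter-ion, so the complex is neutral overall.
Ligand charges: 1×chloro (-1 each), 1×ethylenediamine (neutral), 1×fluoro (-1 each), 1×oxalato (-2 each); total -4. So Sn + (-4) = 0, giving Sn = +4.
Ligands are named alphabetically: chloro before ethylenediamine before fluoro before oxalato.

chloro(ethylenediamine)fluorooxalatotin(IV)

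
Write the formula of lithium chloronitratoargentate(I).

Li[AgCl(NO3)]

Ligands: 1 nitrato (NO3, -1), 1 chloro (Cl, -1). Ligand charge sum = -2.
With Ag in oxidation state +1, the complex ion is [Ag...]^1−.
Charge balance with lithium (+1) requires 1 complex ion per 1 lithium.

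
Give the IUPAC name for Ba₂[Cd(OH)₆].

barium hexahydroxocadmate(II)

The 2 barium counter-ions carry a total charge of +4, so each complex ion is 4−.
Ligand charges: 6×hydroxo (-1 each); total -6. So Cd + (-6) = 4−, giving Cd = +2.
The complex ion is anionic, so cadmium takes the -ate form cadmate(II).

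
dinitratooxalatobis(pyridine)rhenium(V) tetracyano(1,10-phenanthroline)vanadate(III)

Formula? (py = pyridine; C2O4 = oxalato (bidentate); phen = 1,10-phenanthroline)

[Re(C2O4)(NO3)2(py)2][V(CN)4(phen)]

Cation [Re…]: ligand charges -4, Re(V) ⇒ ion charge 1+.
Anion [V…]: ligand charges -4, V(III) ⇒ ion charge 1−.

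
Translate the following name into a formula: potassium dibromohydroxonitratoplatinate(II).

Ligands: 1 nitrato (NO3, -1), 2 bromo (Br, -1), 1 hydroxo (OH, -1). Ligand charge sum = -4.
With Pt in oxidation state +2, the complex ion is [Pt...]^2−.
Charge balance with potassium (+1) requires 1 complex ion per 2 potassium.

K2[PtBr2(NO3)(OH)]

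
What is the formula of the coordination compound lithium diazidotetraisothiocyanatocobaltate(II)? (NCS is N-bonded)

Li4[Co(N3)2(NCS)4]

Ligands: 4 isothiocyanato (NCS, -1), 2 azido (N3, -1). Ligand charge sum = -6.
With Co in oxidation state +2, the complex ion is [Co...]^4−.
Charge balance with lithium (+1) requires 1 complex ion per 4 lithium.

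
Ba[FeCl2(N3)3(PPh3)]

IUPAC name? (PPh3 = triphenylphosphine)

barium triazidodichloro(triphenylphosphine)ferrate(III)

The 1 barium counter-ion carries a total charge of +2, so each complex ion is 2−.
Ligand charges: 2×chloro (-1 each), 1×triphenylphosphine (neutral), 3×azido (-1 each); total -5. So Fe + (-5) = 2−, giving Fe = +3.
Ligands are named alphabetically: azido before chloro before triphenylphosphine.
The complex ion is anionic, so iron takes the -ate form ferrate(III).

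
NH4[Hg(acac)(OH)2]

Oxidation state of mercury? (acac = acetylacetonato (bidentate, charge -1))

1 ammonium outside the brackets (+1 each) → the complex ion is 1−.
Ligand charges: 2×OH = -2; 1×acac = -1; sum -3.
Hg + (-3) = 1− ⇒ Hg is +2.

+2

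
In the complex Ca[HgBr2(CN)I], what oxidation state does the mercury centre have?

+2

1 calcium outside the brackets (+2 each) → the complex ion is 2−.
Ligand charges: 1×I = -1; 2×Br = -2; 1×CN = -1; sum -4.
Hg + (-4) = 2− ⇒ Hg is +2.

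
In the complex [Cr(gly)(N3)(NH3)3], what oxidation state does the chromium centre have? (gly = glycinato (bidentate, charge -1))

+2

No counter-ion: the bracketed complex is neutral.
Ligand charges: 1×N3 = -1; 3×NH3 neutral; 1×gly = -1; sum -2.
Cr + (-2) = 0 ⇒ Cr is +2.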